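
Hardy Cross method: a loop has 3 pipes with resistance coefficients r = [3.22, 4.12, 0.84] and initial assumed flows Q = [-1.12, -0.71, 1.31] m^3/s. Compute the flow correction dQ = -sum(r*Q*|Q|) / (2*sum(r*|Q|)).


Numerator terms (r*Q*|Q|): 3.22*-1.12*|-1.12| = -4.0392; 4.12*-0.71*|-0.71| = -2.0769; 0.84*1.31*|1.31| = 1.4415.
Sum of numerator = -4.6745.
Denominator terms (r*|Q|): 3.22*|-1.12| = 3.6064; 4.12*|-0.71| = 2.9252; 0.84*|1.31| = 1.1004.
2 * sum of denominator = 2 * 7.632 = 15.264.
dQ = --4.6745 / 15.264 = 0.3062 m^3/s.

0.3062


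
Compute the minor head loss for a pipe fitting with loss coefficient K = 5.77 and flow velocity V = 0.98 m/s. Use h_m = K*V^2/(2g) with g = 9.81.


Minor loss formula: h_m = K * V^2/(2g).
V^2 = 0.98^2 = 0.9604.
V^2/(2g) = 0.9604 / 19.62 = 0.049 m.
h_m = 5.77 * 0.049 = 0.2824 m.

0.2824


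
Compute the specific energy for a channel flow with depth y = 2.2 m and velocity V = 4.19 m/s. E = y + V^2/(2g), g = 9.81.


Specific energy E = y + V^2/(2g).
Velocity head = V^2/(2g) = 4.19^2 / (2*9.81) = 17.5561 / 19.62 = 0.8948 m.
E = 2.2 + 0.8948 = 3.0948 m.

3.0948


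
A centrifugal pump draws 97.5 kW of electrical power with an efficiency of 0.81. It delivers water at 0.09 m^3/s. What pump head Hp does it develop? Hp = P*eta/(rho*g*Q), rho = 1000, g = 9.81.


Pump head formula: Hp = P * eta / (rho * g * Q).
Numerator: P * eta = 97.5 * 1000 * 0.81 = 78975.0 W.
Denominator: rho * g * Q = 1000 * 9.81 * 0.09 = 882.9.
Hp = 78975.0 / 882.9 = 89.45 m.

89.45


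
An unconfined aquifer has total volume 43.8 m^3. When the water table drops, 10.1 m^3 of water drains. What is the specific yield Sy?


Specific yield Sy = Volume drained / Total volume.
Sy = 10.1 / 43.8
   = 0.2306.

0.2306


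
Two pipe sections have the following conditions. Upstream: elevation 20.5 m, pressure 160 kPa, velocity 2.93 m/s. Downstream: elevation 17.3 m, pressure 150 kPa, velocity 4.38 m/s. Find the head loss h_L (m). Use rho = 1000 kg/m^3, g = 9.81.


Total head at each section: H = z + p/(rho*g) + V^2/(2g).
H1 = 20.5 + 160*1000/(1000*9.81) + 2.93^2/(2*9.81)
   = 20.5 + 16.31 + 0.4376
   = 37.247 m.
H2 = 17.3 + 150*1000/(1000*9.81) + 4.38^2/(2*9.81)
   = 17.3 + 15.291 + 0.9778
   = 33.568 m.
h_L = H1 - H2 = 37.247 - 33.568 = 3.679 m.

3.679


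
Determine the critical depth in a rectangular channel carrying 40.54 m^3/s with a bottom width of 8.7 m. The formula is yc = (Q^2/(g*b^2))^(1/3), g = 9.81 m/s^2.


Using yc = (Q^2 / (g * b^2))^(1/3):
Q^2 = 40.54^2 = 1643.49.
g * b^2 = 9.81 * 8.7^2 = 9.81 * 75.69 = 742.52.
Q^2 / (g*b^2) = 1643.49 / 742.52 = 2.2134.
yc = 2.2134^(1/3) = 1.3032 m.

1.3032


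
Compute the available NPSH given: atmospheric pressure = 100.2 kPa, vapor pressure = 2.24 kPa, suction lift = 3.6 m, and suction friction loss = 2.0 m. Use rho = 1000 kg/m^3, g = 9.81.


NPSHa = p_atm/(rho*g) - z_s - hf_s - p_vap/(rho*g).
p_atm/(rho*g) = 100.2*1000 / (1000*9.81) = 10.214 m.
p_vap/(rho*g) = 2.24*1000 / (1000*9.81) = 0.228 m.
NPSHa = 10.214 - 3.6 - 2.0 - 0.228
      = 4.39 m.

4.39


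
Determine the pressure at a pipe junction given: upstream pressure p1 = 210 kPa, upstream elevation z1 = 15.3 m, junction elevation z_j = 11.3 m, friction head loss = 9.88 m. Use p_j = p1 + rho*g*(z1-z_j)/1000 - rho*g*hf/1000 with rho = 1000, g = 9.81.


Junction pressure: p_j = p1 + rho*g*(z1 - z_j)/1000 - rho*g*hf/1000.
Elevation term = 1000*9.81*(15.3 - 11.3)/1000 = 39.24 kPa.
Friction term = 1000*9.81*9.88/1000 = 96.923 kPa.
p_j = 210 + 39.24 - 96.923 = 152.32 kPa.

152.32


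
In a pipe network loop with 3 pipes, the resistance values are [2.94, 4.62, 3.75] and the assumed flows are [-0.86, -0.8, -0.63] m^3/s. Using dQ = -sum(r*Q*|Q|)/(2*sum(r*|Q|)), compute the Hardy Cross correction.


Numerator terms (r*Q*|Q|): 2.94*-0.86*|-0.86| = -2.1744; 4.62*-0.8*|-0.8| = -2.9568; 3.75*-0.63*|-0.63| = -1.4884.
Sum of numerator = -6.6196.
Denominator terms (r*|Q|): 2.94*|-0.86| = 2.5284; 4.62*|-0.8| = 3.696; 3.75*|-0.63| = 2.3625.
2 * sum of denominator = 2 * 8.5869 = 17.1738.
dQ = --6.6196 / 17.1738 = 0.3854 m^3/s.

0.3854


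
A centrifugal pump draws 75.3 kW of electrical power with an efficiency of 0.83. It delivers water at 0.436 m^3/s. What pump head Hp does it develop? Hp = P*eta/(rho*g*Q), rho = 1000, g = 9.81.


Pump head formula: Hp = P * eta / (rho * g * Q).
Numerator: P * eta = 75.3 * 1000 * 0.83 = 62499.0 W.
Denominator: rho * g * Q = 1000 * 9.81 * 0.436 = 4277.16.
Hp = 62499.0 / 4277.16 = 14.61 m.

14.61


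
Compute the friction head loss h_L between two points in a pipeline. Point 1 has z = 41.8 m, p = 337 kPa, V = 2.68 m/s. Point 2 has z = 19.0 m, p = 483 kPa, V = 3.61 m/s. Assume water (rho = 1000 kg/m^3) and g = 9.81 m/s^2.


Total head at each section: H = z + p/(rho*g) + V^2/(2g).
H1 = 41.8 + 337*1000/(1000*9.81) + 2.68^2/(2*9.81)
   = 41.8 + 34.353 + 0.3661
   = 76.519 m.
H2 = 19.0 + 483*1000/(1000*9.81) + 3.61^2/(2*9.81)
   = 19.0 + 49.235 + 0.6642
   = 68.9 m.
h_L = H1 - H2 = 76.519 - 68.9 = 7.619 m.

7.619


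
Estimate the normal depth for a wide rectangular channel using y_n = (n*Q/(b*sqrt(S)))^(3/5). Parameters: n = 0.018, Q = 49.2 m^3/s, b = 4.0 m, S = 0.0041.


We use the wide-channel approximation y_n = (n*Q/(b*sqrt(S)))^(3/5).
sqrt(S) = sqrt(0.0041) = 0.064031.
Numerator: n*Q = 0.018 * 49.2 = 0.8856.
Denominator: b*sqrt(S) = 4.0 * 0.064031 = 0.256124.
arg = 3.4577.
y_n = 3.4577^(3/5) = 2.1051 m.

2.1051


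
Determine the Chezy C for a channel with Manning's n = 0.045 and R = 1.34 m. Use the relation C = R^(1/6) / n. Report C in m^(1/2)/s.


The Chezy coefficient relates to Manning's n through C = R^(1/6) / n.
R^(1/6) = 1.34^(1/6) = 1.049988.
C = 1.049988 / 0.045 = 23.33 m^(1/2)/s.

23.33


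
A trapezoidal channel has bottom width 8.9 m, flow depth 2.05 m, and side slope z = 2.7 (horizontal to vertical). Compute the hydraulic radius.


For a trapezoidal section with side slope z:
A = (b + z*y)*y = (8.9 + 2.7*2.05)*2.05 = 29.592 m^2.
P = b + 2*y*sqrt(1 + z^2) = 8.9 + 2*2.05*sqrt(1 + 2.7^2) = 20.705 m.
R = A/P = 29.592 / 20.705 = 1.4292 m.

1.4292


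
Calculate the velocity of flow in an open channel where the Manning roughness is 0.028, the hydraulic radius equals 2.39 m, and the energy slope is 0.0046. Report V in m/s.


Manning's equation gives V = (1/n) * R^(2/3) * S^(1/2).
First, compute R^(2/3) = 2.39^(2/3) = 1.7876.
Next, S^(1/2) = 0.0046^(1/2) = 0.067823.
Then 1/n = 1/0.028 = 35.71.
V = 35.71 * 1.7876 * 0.067823 = 4.33 m/s.

4.33


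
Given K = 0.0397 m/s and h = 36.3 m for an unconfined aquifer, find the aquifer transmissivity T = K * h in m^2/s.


Transmissivity is defined as T = K * h.
T = 0.0397 * 36.3
  = 1.4411 m^2/s.

1.4411


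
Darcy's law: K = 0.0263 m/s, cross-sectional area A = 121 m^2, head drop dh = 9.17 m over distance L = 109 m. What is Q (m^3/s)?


Darcy's law: Q = K * A * i, where i = dh/L.
Hydraulic gradient i = 9.17 / 109 = 0.084128.
Q = 0.0263 * 121 * 0.084128
  = 0.2677 m^3/s.

0.2677


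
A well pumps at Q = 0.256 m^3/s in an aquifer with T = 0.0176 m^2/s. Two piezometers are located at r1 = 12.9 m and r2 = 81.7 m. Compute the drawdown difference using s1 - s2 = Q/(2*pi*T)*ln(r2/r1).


Thiem equation: s1 - s2 = Q/(2*pi*T) * ln(r2/r1).
ln(r2/r1) = ln(81.7/12.9) = 1.8458.
Q/(2*pi*T) = 0.256 / (2*pi*0.0176) = 0.256 / 0.1106 = 2.315.
s1 - s2 = 2.315 * 1.8458 = 4.2731 m.

4.2731


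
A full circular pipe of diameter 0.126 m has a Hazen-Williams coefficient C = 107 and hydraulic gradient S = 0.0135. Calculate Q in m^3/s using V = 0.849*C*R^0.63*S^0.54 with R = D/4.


For a full circular pipe, R = D/4 = 0.126/4 = 0.0315 m.
V = 0.849 * 107 * 0.0315^0.63 * 0.0135^0.54
  = 0.849 * 107 * 0.113223 * 0.097809
  = 1.006 m/s.
Pipe area A = pi*D^2/4 = pi*0.126^2/4 = 0.0125 m^2.
Q = A * V = 0.0125 * 1.006 = 0.0125 m^3/s.

0.0125


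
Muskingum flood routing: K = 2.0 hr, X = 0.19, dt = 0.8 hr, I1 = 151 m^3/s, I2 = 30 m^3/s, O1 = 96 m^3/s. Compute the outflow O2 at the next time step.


Muskingum coefficients:
denom = 2*K*(1-X) + dt = 2*2.0*(1-0.19) + 0.8 = 4.04.
C0 = (dt - 2*K*X)/denom = (0.8 - 2*2.0*0.19)/4.04 = 0.0099.
C1 = (dt + 2*K*X)/denom = (0.8 + 2*2.0*0.19)/4.04 = 0.3861.
C2 = (2*K*(1-X) - dt)/denom = 0.604.
O2 = C0*I2 + C1*I1 + C2*O1
   = 0.0099*30 + 0.3861*151 + 0.604*96
   = 116.58 m^3/s.

116.58


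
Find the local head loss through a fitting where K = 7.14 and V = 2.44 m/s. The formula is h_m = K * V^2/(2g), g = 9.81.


Minor loss formula: h_m = K * V^2/(2g).
V^2 = 2.44^2 = 5.9536.
V^2/(2g) = 5.9536 / 19.62 = 0.3034 m.
h_m = 7.14 * 0.3034 = 2.1666 m.

2.1666


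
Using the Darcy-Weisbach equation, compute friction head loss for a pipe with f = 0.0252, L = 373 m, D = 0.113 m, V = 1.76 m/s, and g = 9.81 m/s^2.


Darcy-Weisbach equation: h_f = f * (L/D) * V^2/(2g).
f * L/D = 0.0252 * 373/0.113 = 83.1823.
V^2/(2g) = 1.76^2 / (2*9.81) = 3.0976 / 19.62 = 0.1579 m.
h_f = 83.1823 * 0.1579 = 13.133 m.

13.133


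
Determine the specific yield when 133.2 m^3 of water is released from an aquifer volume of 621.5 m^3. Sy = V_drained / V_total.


Specific yield Sy = Volume drained / Total volume.
Sy = 133.2 / 621.5
   = 0.2143.

0.2143


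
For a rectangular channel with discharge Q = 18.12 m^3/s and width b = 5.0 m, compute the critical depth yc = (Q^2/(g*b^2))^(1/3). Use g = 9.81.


Using yc = (Q^2 / (g * b^2))^(1/3):
Q^2 = 18.12^2 = 328.33.
g * b^2 = 9.81 * 5.0^2 = 9.81 * 25.0 = 245.25.
Q^2 / (g*b^2) = 328.33 / 245.25 = 1.3388.
yc = 1.3388^(1/3) = 1.1021 m.

1.1021


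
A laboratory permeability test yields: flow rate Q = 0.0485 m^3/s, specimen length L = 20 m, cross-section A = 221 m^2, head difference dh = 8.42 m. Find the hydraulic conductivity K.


From K = Q*L / (A*dh):
Numerator: Q*L = 0.0485 * 20 = 0.97.
Denominator: A*dh = 221 * 8.42 = 1860.82.
K = 0.97 / 1860.82 = 0.000521 m/s.

0.000521


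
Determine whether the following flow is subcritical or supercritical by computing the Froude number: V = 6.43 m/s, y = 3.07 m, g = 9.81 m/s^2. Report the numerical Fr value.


The Froude number is defined as Fr = V / sqrt(g*y).
g*y = 9.81 * 3.07 = 30.1167.
sqrt(g*y) = sqrt(30.1167) = 5.4879.
Fr = 6.43 / 5.4879 = 1.1717.
Since Fr > 1, the flow is supercritical.

1.1717


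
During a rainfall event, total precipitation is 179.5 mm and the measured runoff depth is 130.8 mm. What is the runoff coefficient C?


The runoff coefficient C = runoff depth / rainfall depth.
C = 130.8 / 179.5
  = 0.7287.

0.7287


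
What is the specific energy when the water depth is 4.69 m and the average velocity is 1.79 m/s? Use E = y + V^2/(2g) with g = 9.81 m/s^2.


Specific energy E = y + V^2/(2g).
Velocity head = V^2/(2g) = 1.79^2 / (2*9.81) = 3.2041 / 19.62 = 0.1633 m.
E = 4.69 + 0.1633 = 4.8533 m.

4.8533


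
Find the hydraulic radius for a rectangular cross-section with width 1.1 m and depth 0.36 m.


For a rectangular section:
Flow area A = b * y = 1.1 * 0.36 = 0.4 m^2.
Wetted perimeter P = b + 2y = 1.1 + 2*0.36 = 1.82 m.
Hydraulic radius R = A/P = 0.4 / 1.82 = 0.2176 m.

0.2176


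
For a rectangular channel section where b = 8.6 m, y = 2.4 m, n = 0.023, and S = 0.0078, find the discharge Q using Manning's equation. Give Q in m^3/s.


For a rectangular channel, the cross-sectional area A = b * y = 8.6 * 2.4 = 20.64 m^2.
The wetted perimeter P = b + 2y = 8.6 + 2*2.4 = 13.4 m.
Hydraulic radius R = A/P = 20.64/13.4 = 1.5403 m.
Velocity V = (1/n)*R^(2/3)*S^(1/2) = (1/0.023)*1.5403^(2/3)*0.0078^(1/2) = 5.1214 m/s.
Discharge Q = A * V = 20.64 * 5.1214 = 105.706 m^3/s.

105.706


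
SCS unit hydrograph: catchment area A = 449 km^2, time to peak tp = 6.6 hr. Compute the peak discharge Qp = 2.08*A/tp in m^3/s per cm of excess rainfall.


SCS formula: Qp = 2.08 * A / tp.
Qp = 2.08 * 449 / 6.6
   = 933.92 / 6.6
   = 141.5 m^3/s per cm.

141.5


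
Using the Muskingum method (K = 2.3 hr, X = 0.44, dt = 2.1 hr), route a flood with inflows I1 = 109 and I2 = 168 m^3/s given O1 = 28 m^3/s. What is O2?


Muskingum coefficients:
denom = 2*K*(1-X) + dt = 2*2.3*(1-0.44) + 2.1 = 4.676.
C0 = (dt - 2*K*X)/denom = (2.1 - 2*2.3*0.44)/4.676 = 0.0163.
C1 = (dt + 2*K*X)/denom = (2.1 + 2*2.3*0.44)/4.676 = 0.882.
C2 = (2*K*(1-X) - dt)/denom = 0.1018.
O2 = C0*I2 + C1*I1 + C2*O1
   = 0.0163*168 + 0.882*109 + 0.1018*28
   = 101.71 m^3/s.

101.71


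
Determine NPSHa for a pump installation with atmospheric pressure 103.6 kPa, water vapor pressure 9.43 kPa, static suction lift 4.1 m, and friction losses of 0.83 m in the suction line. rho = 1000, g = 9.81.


NPSHa = p_atm/(rho*g) - z_s - hf_s - p_vap/(rho*g).
p_atm/(rho*g) = 103.6*1000 / (1000*9.81) = 10.561 m.
p_vap/(rho*g) = 9.43*1000 / (1000*9.81) = 0.961 m.
NPSHa = 10.561 - 4.1 - 0.83 - 0.961
      = 4.67 m.

4.67


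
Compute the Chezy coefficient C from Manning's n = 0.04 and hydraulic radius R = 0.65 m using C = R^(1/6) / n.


The Chezy coefficient relates to Manning's n through C = R^(1/6) / n.
R^(1/6) = 0.65^(1/6) = 0.93072.
C = 0.93072 / 0.04 = 23.27 m^(1/2)/s.

23.27


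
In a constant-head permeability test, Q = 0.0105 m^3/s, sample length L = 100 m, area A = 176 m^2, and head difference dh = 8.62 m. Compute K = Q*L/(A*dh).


From K = Q*L / (A*dh):
Numerator: Q*L = 0.0105 * 100 = 1.05.
Denominator: A*dh = 176 * 8.62 = 1517.12.
K = 1.05 / 1517.12 = 0.000692 m/s.

0.000692


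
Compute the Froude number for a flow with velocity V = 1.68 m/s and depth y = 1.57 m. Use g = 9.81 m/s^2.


The Froude number is defined as Fr = V / sqrt(g*y).
g*y = 9.81 * 1.57 = 15.4017.
sqrt(g*y) = sqrt(15.4017) = 3.9245.
Fr = 1.68 / 3.9245 = 0.4281.

0.4281


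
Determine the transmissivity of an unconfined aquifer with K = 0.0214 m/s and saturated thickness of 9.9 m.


Transmissivity is defined as T = K * h.
T = 0.0214 * 9.9
  = 0.2119 m^2/s.

0.2119


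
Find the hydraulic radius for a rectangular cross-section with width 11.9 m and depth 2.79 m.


For a rectangular section:
Flow area A = b * y = 11.9 * 2.79 = 33.2 m^2.
Wetted perimeter P = b + 2y = 11.9 + 2*2.79 = 17.48 m.
Hydraulic radius R = A/P = 33.2 / 17.48 = 1.8994 m.

1.8994


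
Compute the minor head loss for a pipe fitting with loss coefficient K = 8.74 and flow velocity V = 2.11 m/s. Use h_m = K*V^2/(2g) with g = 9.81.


Minor loss formula: h_m = K * V^2/(2g).
V^2 = 2.11^2 = 4.4521.
V^2/(2g) = 4.4521 / 19.62 = 0.2269 m.
h_m = 8.74 * 0.2269 = 1.9832 m.

1.9832


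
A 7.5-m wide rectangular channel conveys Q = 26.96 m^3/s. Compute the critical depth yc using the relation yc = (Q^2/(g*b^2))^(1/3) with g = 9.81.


Using yc = (Q^2 / (g * b^2))^(1/3):
Q^2 = 26.96^2 = 726.84.
g * b^2 = 9.81 * 7.5^2 = 9.81 * 56.25 = 551.81.
Q^2 / (g*b^2) = 726.84 / 551.81 = 1.3172.
yc = 1.3172^(1/3) = 1.0962 m.

1.0962


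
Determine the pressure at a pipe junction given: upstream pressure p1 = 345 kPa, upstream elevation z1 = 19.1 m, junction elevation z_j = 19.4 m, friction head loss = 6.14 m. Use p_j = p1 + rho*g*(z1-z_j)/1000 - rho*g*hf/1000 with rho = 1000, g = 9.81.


Junction pressure: p_j = p1 + rho*g*(z1 - z_j)/1000 - rho*g*hf/1000.
Elevation term = 1000*9.81*(19.1 - 19.4)/1000 = -2.943 kPa.
Friction term = 1000*9.81*6.14/1000 = 60.233 kPa.
p_j = 345 + -2.943 - 60.233 = 281.82 kPa.

281.82


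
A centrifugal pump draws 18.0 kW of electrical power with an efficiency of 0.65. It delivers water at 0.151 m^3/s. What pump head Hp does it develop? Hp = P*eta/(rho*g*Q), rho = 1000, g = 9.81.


Pump head formula: Hp = P * eta / (rho * g * Q).
Numerator: P * eta = 18.0 * 1000 * 0.65 = 11700.0 W.
Denominator: rho * g * Q = 1000 * 9.81 * 0.151 = 1481.31.
Hp = 11700.0 / 1481.31 = 7.9 m.

7.9


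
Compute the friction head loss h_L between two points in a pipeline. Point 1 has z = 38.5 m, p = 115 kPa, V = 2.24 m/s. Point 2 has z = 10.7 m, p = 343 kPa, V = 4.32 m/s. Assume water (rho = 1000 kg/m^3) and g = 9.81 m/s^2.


Total head at each section: H = z + p/(rho*g) + V^2/(2g).
H1 = 38.5 + 115*1000/(1000*9.81) + 2.24^2/(2*9.81)
   = 38.5 + 11.723 + 0.2557
   = 50.478 m.
H2 = 10.7 + 343*1000/(1000*9.81) + 4.32^2/(2*9.81)
   = 10.7 + 34.964 + 0.9512
   = 46.616 m.
h_L = H1 - H2 = 50.478 - 46.616 = 3.863 m.

3.863


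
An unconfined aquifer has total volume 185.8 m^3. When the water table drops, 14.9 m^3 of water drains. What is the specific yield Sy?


Specific yield Sy = Volume drained / Total volume.
Sy = 14.9 / 185.8
   = 0.0802.

0.0802


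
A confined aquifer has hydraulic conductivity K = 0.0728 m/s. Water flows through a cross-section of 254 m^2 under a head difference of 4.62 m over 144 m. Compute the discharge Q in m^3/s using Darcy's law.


Darcy's law: Q = K * A * i, where i = dh/L.
Hydraulic gradient i = 4.62 / 144 = 0.032083.
Q = 0.0728 * 254 * 0.032083
  = 0.5933 m^3/s.

0.5933


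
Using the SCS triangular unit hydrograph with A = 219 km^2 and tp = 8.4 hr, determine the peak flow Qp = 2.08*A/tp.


SCS formula: Qp = 2.08 * A / tp.
Qp = 2.08 * 219 / 8.4
   = 455.52 / 8.4
   = 54.23 m^3/s per cm.

54.23


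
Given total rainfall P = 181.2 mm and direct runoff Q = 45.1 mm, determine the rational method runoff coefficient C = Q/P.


The runoff coefficient C = runoff depth / rainfall depth.
C = 45.1 / 181.2
  = 0.2489.

0.2489


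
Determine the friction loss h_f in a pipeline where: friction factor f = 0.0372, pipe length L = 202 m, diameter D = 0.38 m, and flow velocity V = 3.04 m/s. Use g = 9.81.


Darcy-Weisbach equation: h_f = f * (L/D) * V^2/(2g).
f * L/D = 0.0372 * 202/0.38 = 19.7747.
V^2/(2g) = 3.04^2 / (2*9.81) = 9.2416 / 19.62 = 0.471 m.
h_f = 19.7747 * 0.471 = 9.314 m.

9.314


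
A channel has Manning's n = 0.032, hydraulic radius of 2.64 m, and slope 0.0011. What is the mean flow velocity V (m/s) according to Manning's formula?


Manning's equation gives V = (1/n) * R^(2/3) * S^(1/2).
First, compute R^(2/3) = 2.64^(2/3) = 1.9102.
Next, S^(1/2) = 0.0011^(1/2) = 0.033166.
Then 1/n = 1/0.032 = 31.25.
V = 31.25 * 1.9102 * 0.033166 = 1.9798 m/s.

1.9798


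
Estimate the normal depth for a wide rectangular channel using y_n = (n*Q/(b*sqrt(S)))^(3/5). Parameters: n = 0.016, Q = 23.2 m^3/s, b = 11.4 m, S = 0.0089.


We use the wide-channel approximation y_n = (n*Q/(b*sqrt(S)))^(3/5).
sqrt(S) = sqrt(0.0089) = 0.09434.
Numerator: n*Q = 0.016 * 23.2 = 0.3712.
Denominator: b*sqrt(S) = 11.4 * 0.09434 = 1.075476.
arg = 0.3452.
y_n = 0.3452^(3/5) = 0.5282 m.

0.5282


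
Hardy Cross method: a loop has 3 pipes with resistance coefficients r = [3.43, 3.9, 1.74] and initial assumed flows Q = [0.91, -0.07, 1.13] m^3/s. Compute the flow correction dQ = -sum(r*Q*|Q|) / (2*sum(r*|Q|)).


Numerator terms (r*Q*|Q|): 3.43*0.91*|0.91| = 2.8404; 3.9*-0.07*|-0.07| = -0.0191; 1.74*1.13*|1.13| = 2.2218.
Sum of numerator = 5.0431.
Denominator terms (r*|Q|): 3.43*|0.91| = 3.1213; 3.9*|-0.07| = 0.273; 1.74*|1.13| = 1.9662.
2 * sum of denominator = 2 * 5.3605 = 10.721.
dQ = -5.0431 / 10.721 = -0.4704 m^3/s.

-0.4704


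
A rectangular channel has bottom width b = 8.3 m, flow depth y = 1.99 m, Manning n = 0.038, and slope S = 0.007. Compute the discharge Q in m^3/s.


For a rectangular channel, the cross-sectional area A = b * y = 8.3 * 1.99 = 16.52 m^2.
The wetted perimeter P = b + 2y = 8.3 + 2*1.99 = 12.28 m.
Hydraulic radius R = A/P = 16.52/12.28 = 1.345 m.
Velocity V = (1/n)*R^(2/3)*S^(1/2) = (1/0.038)*1.345^(2/3)*0.007^(1/2) = 2.6828 m/s.
Discharge Q = A * V = 16.52 * 2.6828 = 44.312 m^3/s.

44.312


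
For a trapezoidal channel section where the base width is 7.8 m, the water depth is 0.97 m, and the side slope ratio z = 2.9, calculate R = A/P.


For a trapezoidal section with side slope z:
A = (b + z*y)*y = (7.8 + 2.9*0.97)*0.97 = 10.295 m^2.
P = b + 2*y*sqrt(1 + z^2) = 7.8 + 2*0.97*sqrt(1 + 2.9^2) = 13.751 m.
R = A/P = 10.295 / 13.751 = 0.7486 m.

0.7486


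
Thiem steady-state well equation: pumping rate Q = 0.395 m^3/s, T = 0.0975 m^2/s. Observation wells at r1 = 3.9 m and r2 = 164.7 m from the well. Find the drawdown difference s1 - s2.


Thiem equation: s1 - s2 = Q/(2*pi*T) * ln(r2/r1).
ln(r2/r1) = ln(164.7/3.9) = 3.7431.
Q/(2*pi*T) = 0.395 / (2*pi*0.0975) = 0.395 / 0.6126 = 0.6448.
s1 - s2 = 0.6448 * 3.7431 = 2.4135 m.

2.4135


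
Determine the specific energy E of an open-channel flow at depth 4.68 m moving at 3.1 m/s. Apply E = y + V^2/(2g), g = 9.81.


Specific energy E = y + V^2/(2g).
Velocity head = V^2/(2g) = 3.1^2 / (2*9.81) = 9.61 / 19.62 = 0.4898 m.
E = 4.68 + 0.4898 = 5.1698 m.

5.1698


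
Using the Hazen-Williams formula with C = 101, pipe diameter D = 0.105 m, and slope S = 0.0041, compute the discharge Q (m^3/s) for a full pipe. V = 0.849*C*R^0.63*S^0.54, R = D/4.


For a full circular pipe, R = D/4 = 0.105/4 = 0.0262 m.
V = 0.849 * 101 * 0.0262^0.63 * 0.0041^0.54
  = 0.849 * 101 * 0.100937 * 0.051393
  = 0.4448 m/s.
Pipe area A = pi*D^2/4 = pi*0.105^2/4 = 0.0087 m^2.
Q = A * V = 0.0087 * 0.4448 = 0.0039 m^3/s.

0.0039


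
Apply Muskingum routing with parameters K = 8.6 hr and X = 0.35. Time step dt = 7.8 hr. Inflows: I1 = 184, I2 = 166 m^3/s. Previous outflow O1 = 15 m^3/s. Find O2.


Muskingum coefficients:
denom = 2*K*(1-X) + dt = 2*8.6*(1-0.35) + 7.8 = 18.98.
C0 = (dt - 2*K*X)/denom = (7.8 - 2*8.6*0.35)/18.98 = 0.0938.
C1 = (dt + 2*K*X)/denom = (7.8 + 2*8.6*0.35)/18.98 = 0.7281.
C2 = (2*K*(1-X) - dt)/denom = 0.1781.
O2 = C0*I2 + C1*I1 + C2*O1
   = 0.0938*166 + 0.7281*184 + 0.1781*15
   = 152.22 m^3/s.

152.22


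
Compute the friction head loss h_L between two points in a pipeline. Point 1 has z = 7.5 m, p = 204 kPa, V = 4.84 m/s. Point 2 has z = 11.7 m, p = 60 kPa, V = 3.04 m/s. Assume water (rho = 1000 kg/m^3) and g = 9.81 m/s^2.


Total head at each section: H = z + p/(rho*g) + V^2/(2g).
H1 = 7.5 + 204*1000/(1000*9.81) + 4.84^2/(2*9.81)
   = 7.5 + 20.795 + 1.194
   = 29.489 m.
H2 = 11.7 + 60*1000/(1000*9.81) + 3.04^2/(2*9.81)
   = 11.7 + 6.116 + 0.471
   = 18.287 m.
h_L = H1 - H2 = 29.489 - 18.287 = 11.202 m.

11.202


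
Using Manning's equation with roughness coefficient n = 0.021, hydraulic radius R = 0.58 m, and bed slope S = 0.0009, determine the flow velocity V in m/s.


Manning's equation gives V = (1/n) * R^(2/3) * S^(1/2).
First, compute R^(2/3) = 0.58^(2/3) = 0.6955.
Next, S^(1/2) = 0.0009^(1/2) = 0.03.
Then 1/n = 1/0.021 = 47.62.
V = 47.62 * 0.6955 * 0.03 = 0.9935 m/s.

0.9935


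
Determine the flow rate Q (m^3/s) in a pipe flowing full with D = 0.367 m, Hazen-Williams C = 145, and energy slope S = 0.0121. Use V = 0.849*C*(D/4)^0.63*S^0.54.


For a full circular pipe, R = D/4 = 0.367/4 = 0.0917 m.
V = 0.849 * 145 * 0.0917^0.63 * 0.0121^0.54
  = 0.849 * 145 * 0.222045 * 0.092194
  = 2.5201 m/s.
Pipe area A = pi*D^2/4 = pi*0.367^2/4 = 0.1058 m^2.
Q = A * V = 0.1058 * 2.5201 = 0.2666 m^3/s.

0.2666


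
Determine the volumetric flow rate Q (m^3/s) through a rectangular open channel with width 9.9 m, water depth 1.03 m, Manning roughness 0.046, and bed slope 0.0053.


For a rectangular channel, the cross-sectional area A = b * y = 9.9 * 1.03 = 10.2 m^2.
The wetted perimeter P = b + 2y = 9.9 + 2*1.03 = 11.96 m.
Hydraulic radius R = A/P = 10.2/11.96 = 0.8526 m.
Velocity V = (1/n)*R^(2/3)*S^(1/2) = (1/0.046)*0.8526^(2/3)*0.0053^(1/2) = 1.423 m/s.
Discharge Q = A * V = 10.2 * 1.423 = 14.51 m^3/s.

14.51


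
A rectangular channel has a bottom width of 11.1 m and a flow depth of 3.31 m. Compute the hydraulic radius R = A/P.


For a rectangular section:
Flow area A = b * y = 11.1 * 3.31 = 36.74 m^2.
Wetted perimeter P = b + 2y = 11.1 + 2*3.31 = 17.72 m.
Hydraulic radius R = A/P = 36.74 / 17.72 = 2.0734 m.

2.0734


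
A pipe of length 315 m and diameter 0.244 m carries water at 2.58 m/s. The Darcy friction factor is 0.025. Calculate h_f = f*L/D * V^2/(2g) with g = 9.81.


Darcy-Weisbach equation: h_f = f * (L/D) * V^2/(2g).
f * L/D = 0.025 * 315/0.244 = 32.2746.
V^2/(2g) = 2.58^2 / (2*9.81) = 6.6564 / 19.62 = 0.3393 m.
h_f = 32.2746 * 0.3393 = 10.95 m.

10.95


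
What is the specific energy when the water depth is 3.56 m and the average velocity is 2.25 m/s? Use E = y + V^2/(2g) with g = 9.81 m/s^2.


Specific energy E = y + V^2/(2g).
Velocity head = V^2/(2g) = 2.25^2 / (2*9.81) = 5.0625 / 19.62 = 0.258 m.
E = 3.56 + 0.258 = 3.818 m.

3.818


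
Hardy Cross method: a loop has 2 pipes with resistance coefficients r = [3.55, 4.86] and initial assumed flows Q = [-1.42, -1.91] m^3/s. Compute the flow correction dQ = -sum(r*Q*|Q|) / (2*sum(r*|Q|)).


Numerator terms (r*Q*|Q|): 3.55*-1.42*|-1.42| = -7.1582; 4.86*-1.91*|-1.91| = -17.7298.
Sum of numerator = -24.888.
Denominator terms (r*|Q|): 3.55*|-1.42| = 5.041; 4.86*|-1.91| = 9.2826.
2 * sum of denominator = 2 * 14.3236 = 28.6472.
dQ = --24.888 / 28.6472 = 0.8688 m^3/s.

0.8688


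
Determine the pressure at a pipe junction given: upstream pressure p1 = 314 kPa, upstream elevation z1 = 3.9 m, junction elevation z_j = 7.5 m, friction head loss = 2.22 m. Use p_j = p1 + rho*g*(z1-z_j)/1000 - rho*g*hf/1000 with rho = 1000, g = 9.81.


Junction pressure: p_j = p1 + rho*g*(z1 - z_j)/1000 - rho*g*hf/1000.
Elevation term = 1000*9.81*(3.9 - 7.5)/1000 = -35.316 kPa.
Friction term = 1000*9.81*2.22/1000 = 21.778 kPa.
p_j = 314 + -35.316 - 21.778 = 256.91 kPa.

256.91


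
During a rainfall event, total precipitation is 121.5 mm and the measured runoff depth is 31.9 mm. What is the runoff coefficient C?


The runoff coefficient C = runoff depth / rainfall depth.
C = 31.9 / 121.5
  = 0.2626.

0.2626


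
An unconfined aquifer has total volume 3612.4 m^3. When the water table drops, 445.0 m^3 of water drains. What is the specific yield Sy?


Specific yield Sy = Volume drained / Total volume.
Sy = 445.0 / 3612.4
   = 0.1232.

0.1232


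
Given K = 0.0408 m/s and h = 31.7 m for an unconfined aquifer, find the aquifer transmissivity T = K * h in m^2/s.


Transmissivity is defined as T = K * h.
T = 0.0408 * 31.7
  = 1.2934 m^2/s.

1.2934


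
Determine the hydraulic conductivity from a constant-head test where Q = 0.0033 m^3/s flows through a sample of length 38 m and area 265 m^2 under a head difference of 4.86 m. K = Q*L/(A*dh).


From K = Q*L / (A*dh):
Numerator: Q*L = 0.0033 * 38 = 0.1254.
Denominator: A*dh = 265 * 4.86 = 1287.9.
K = 0.1254 / 1287.9 = 9.7e-05 m/s.

9.7e-05


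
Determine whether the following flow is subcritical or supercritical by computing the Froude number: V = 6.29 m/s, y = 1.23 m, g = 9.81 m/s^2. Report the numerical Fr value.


The Froude number is defined as Fr = V / sqrt(g*y).
g*y = 9.81 * 1.23 = 12.0663.
sqrt(g*y) = sqrt(12.0663) = 3.4737.
Fr = 6.29 / 3.4737 = 1.8108.
Since Fr > 1, the flow is supercritical.

1.8108


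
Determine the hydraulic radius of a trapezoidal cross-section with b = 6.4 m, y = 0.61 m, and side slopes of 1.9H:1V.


For a trapezoidal section with side slope z:
A = (b + z*y)*y = (6.4 + 1.9*0.61)*0.61 = 4.611 m^2.
P = b + 2*y*sqrt(1 + z^2) = 6.4 + 2*0.61*sqrt(1 + 1.9^2) = 9.019 m.
R = A/P = 4.611 / 9.019 = 0.5112 m.

0.5112


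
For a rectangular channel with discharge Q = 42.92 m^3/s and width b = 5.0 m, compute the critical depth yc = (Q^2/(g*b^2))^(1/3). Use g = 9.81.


Using yc = (Q^2 / (g * b^2))^(1/3):
Q^2 = 42.92^2 = 1842.13.
g * b^2 = 9.81 * 5.0^2 = 9.81 * 25.0 = 245.25.
Q^2 / (g*b^2) = 1842.13 / 245.25 = 7.5112.
yc = 7.5112^(1/3) = 1.9584 m.

1.9584


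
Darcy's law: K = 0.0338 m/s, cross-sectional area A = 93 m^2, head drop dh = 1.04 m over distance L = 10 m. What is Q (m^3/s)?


Darcy's law: Q = K * A * i, where i = dh/L.
Hydraulic gradient i = 1.04 / 10 = 0.104.
Q = 0.0338 * 93 * 0.104
  = 0.3269 m^3/s.

0.3269


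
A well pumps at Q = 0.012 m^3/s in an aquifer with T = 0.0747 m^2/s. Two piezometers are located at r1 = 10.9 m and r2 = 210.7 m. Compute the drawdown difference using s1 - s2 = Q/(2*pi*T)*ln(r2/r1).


Thiem equation: s1 - s2 = Q/(2*pi*T) * ln(r2/r1).
ln(r2/r1) = ln(210.7/10.9) = 2.9617.
Q/(2*pi*T) = 0.012 / (2*pi*0.0747) = 0.012 / 0.4694 = 0.0256.
s1 - s2 = 0.0256 * 2.9617 = 0.0757 m.

0.0757


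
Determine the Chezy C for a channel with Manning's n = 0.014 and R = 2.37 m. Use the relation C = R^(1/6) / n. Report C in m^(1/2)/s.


The Chezy coefficient relates to Manning's n through C = R^(1/6) / n.
R^(1/6) = 2.37^(1/6) = 1.15467.
C = 1.15467 / 0.014 = 82.48 m^(1/2)/s.

82.48


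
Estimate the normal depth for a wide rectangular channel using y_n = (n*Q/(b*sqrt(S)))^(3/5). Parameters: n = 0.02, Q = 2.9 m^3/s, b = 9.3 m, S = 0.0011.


We use the wide-channel approximation y_n = (n*Q/(b*sqrt(S)))^(3/5).
sqrt(S) = sqrt(0.0011) = 0.033166.
Numerator: n*Q = 0.02 * 2.9 = 0.058.
Denominator: b*sqrt(S) = 9.3 * 0.033166 = 0.308444.
arg = 0.188.
y_n = 0.188^(3/5) = 0.3669 m.

0.3669


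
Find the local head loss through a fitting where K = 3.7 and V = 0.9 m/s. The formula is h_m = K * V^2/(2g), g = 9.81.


Minor loss formula: h_m = K * V^2/(2g).
V^2 = 0.9^2 = 0.81.
V^2/(2g) = 0.81 / 19.62 = 0.0413 m.
h_m = 3.7 * 0.0413 = 0.1528 m.

0.1528


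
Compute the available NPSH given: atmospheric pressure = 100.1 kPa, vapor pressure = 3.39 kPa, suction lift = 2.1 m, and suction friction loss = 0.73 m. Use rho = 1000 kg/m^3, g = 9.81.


NPSHa = p_atm/(rho*g) - z_s - hf_s - p_vap/(rho*g).
p_atm/(rho*g) = 100.1*1000 / (1000*9.81) = 10.204 m.
p_vap/(rho*g) = 3.39*1000 / (1000*9.81) = 0.346 m.
NPSHa = 10.204 - 2.1 - 0.73 - 0.346
      = 7.03 m.

7.03


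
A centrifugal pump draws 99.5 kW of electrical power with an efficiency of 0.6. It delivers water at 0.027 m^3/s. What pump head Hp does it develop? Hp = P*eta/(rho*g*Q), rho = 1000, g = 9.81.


Pump head formula: Hp = P * eta / (rho * g * Q).
Numerator: P * eta = 99.5 * 1000 * 0.6 = 59700.0 W.
Denominator: rho * g * Q = 1000 * 9.81 * 0.027 = 264.87.
Hp = 59700.0 / 264.87 = 225.39 m.

225.39


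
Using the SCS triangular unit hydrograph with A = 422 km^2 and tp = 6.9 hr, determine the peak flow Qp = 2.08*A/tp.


SCS formula: Qp = 2.08 * A / tp.
Qp = 2.08 * 422 / 6.9
   = 877.76 / 6.9
   = 127.21 m^3/s per cm.

127.21


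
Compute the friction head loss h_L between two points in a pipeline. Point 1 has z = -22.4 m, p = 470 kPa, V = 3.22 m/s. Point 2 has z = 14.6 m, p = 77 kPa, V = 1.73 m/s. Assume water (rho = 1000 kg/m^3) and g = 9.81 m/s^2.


Total head at each section: H = z + p/(rho*g) + V^2/(2g).
H1 = -22.4 + 470*1000/(1000*9.81) + 3.22^2/(2*9.81)
   = -22.4 + 47.91 + 0.5285
   = 26.039 m.
H2 = 14.6 + 77*1000/(1000*9.81) + 1.73^2/(2*9.81)
   = 14.6 + 7.849 + 0.1525
   = 22.602 m.
h_L = H1 - H2 = 26.039 - 22.602 = 3.437 m.

3.437


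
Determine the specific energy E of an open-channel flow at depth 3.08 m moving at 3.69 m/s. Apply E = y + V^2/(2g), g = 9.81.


Specific energy E = y + V^2/(2g).
Velocity head = V^2/(2g) = 3.69^2 / (2*9.81) = 13.6161 / 19.62 = 0.694 m.
E = 3.08 + 0.694 = 3.774 m.

3.774


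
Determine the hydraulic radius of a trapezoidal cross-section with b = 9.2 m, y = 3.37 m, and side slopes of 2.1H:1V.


For a trapezoidal section with side slope z:
A = (b + z*y)*y = (9.2 + 2.1*3.37)*3.37 = 54.853 m^2.
P = b + 2*y*sqrt(1 + z^2) = 9.2 + 2*3.37*sqrt(1 + 2.1^2) = 24.877 m.
R = A/P = 54.853 / 24.877 = 2.205 m.

2.205


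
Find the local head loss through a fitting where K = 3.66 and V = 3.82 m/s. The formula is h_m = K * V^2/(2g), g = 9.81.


Minor loss formula: h_m = K * V^2/(2g).
V^2 = 3.82^2 = 14.5924.
V^2/(2g) = 14.5924 / 19.62 = 0.7438 m.
h_m = 3.66 * 0.7438 = 2.7221 m.

2.7221


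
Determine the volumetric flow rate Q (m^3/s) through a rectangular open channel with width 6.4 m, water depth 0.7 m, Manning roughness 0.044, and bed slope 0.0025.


For a rectangular channel, the cross-sectional area A = b * y = 6.4 * 0.7 = 4.48 m^2.
The wetted perimeter P = b + 2y = 6.4 + 2*0.7 = 7.8 m.
Hydraulic radius R = A/P = 4.48/7.8 = 0.5744 m.
Velocity V = (1/n)*R^(2/3)*S^(1/2) = (1/0.044)*0.5744^(2/3)*0.0025^(1/2) = 0.7852 m/s.
Discharge Q = A * V = 4.48 * 0.7852 = 3.518 m^3/s.

3.518


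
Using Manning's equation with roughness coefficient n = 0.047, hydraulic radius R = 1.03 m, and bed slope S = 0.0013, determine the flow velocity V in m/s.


Manning's equation gives V = (1/n) * R^(2/3) * S^(1/2).
First, compute R^(2/3) = 1.03^(2/3) = 1.0199.
Next, S^(1/2) = 0.0013^(1/2) = 0.036056.
Then 1/n = 1/0.047 = 21.28.
V = 21.28 * 1.0199 * 0.036056 = 0.7824 m/s.

0.7824


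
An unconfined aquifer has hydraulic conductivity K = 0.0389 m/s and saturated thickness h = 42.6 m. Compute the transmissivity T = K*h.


Transmissivity is defined as T = K * h.
T = 0.0389 * 42.6
  = 1.6571 m^2/s.

1.6571


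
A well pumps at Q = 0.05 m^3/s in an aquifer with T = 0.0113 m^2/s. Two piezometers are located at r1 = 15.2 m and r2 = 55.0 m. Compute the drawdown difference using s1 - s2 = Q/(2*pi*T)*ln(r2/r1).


Thiem equation: s1 - s2 = Q/(2*pi*T) * ln(r2/r1).
ln(r2/r1) = ln(55.0/15.2) = 1.286.
Q/(2*pi*T) = 0.05 / (2*pi*0.0113) = 0.05 / 0.071 = 0.7042.
s1 - s2 = 0.7042 * 1.286 = 0.9057 m.

0.9057


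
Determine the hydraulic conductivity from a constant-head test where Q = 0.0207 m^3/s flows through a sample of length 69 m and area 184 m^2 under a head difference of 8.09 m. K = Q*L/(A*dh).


From K = Q*L / (A*dh):
Numerator: Q*L = 0.0207 * 69 = 1.4283.
Denominator: A*dh = 184 * 8.09 = 1488.56.
K = 1.4283 / 1488.56 = 0.00096 m/s.

0.00096


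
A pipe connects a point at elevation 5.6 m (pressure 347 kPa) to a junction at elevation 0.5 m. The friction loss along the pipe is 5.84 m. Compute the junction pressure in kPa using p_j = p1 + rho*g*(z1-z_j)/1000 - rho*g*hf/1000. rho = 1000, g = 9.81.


Junction pressure: p_j = p1 + rho*g*(z1 - z_j)/1000 - rho*g*hf/1000.
Elevation term = 1000*9.81*(5.6 - 0.5)/1000 = 50.031 kPa.
Friction term = 1000*9.81*5.84/1000 = 57.29 kPa.
p_j = 347 + 50.031 - 57.29 = 339.74 kPa.

339.74


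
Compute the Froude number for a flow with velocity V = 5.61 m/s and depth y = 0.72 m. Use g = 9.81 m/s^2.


The Froude number is defined as Fr = V / sqrt(g*y).
g*y = 9.81 * 0.72 = 7.0632.
sqrt(g*y) = sqrt(7.0632) = 2.6577.
Fr = 5.61 / 2.6577 = 2.1109.

2.1109


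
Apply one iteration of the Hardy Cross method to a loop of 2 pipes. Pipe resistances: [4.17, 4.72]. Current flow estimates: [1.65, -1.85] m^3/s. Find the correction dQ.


Numerator terms (r*Q*|Q|): 4.17*1.65*|1.65| = 11.3528; 4.72*-1.85*|-1.85| = -16.1542.
Sum of numerator = -4.8014.
Denominator terms (r*|Q|): 4.17*|1.65| = 6.8805; 4.72*|-1.85| = 8.732.
2 * sum of denominator = 2 * 15.6125 = 31.225.
dQ = --4.8014 / 31.225 = 0.1538 m^3/s.

0.1538


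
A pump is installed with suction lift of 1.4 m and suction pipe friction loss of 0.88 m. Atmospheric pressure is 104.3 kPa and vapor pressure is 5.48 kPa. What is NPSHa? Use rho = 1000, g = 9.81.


NPSHa = p_atm/(rho*g) - z_s - hf_s - p_vap/(rho*g).
p_atm/(rho*g) = 104.3*1000 / (1000*9.81) = 10.632 m.
p_vap/(rho*g) = 5.48*1000 / (1000*9.81) = 0.559 m.
NPSHa = 10.632 - 1.4 - 0.88 - 0.559
      = 7.79 m.

7.79


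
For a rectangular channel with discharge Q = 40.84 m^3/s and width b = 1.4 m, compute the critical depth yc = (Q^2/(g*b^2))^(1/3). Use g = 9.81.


Using yc = (Q^2 / (g * b^2))^(1/3):
Q^2 = 40.84^2 = 1667.91.
g * b^2 = 9.81 * 1.4^2 = 9.81 * 1.96 = 19.23.
Q^2 / (g*b^2) = 1667.91 / 19.23 = 86.7348.
yc = 86.7348^(1/3) = 4.4267 m.

4.4267


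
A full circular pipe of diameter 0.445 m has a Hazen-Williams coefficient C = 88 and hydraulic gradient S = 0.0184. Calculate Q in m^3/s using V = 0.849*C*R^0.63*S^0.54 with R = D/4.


For a full circular pipe, R = D/4 = 0.445/4 = 0.1113 m.
V = 0.849 * 88 * 0.1113^0.63 * 0.0184^0.54
  = 0.849 * 88 * 0.250708 * 0.115612
  = 2.1655 m/s.
Pipe area A = pi*D^2/4 = pi*0.445^2/4 = 0.1555 m^2.
Q = A * V = 0.1555 * 2.1655 = 0.3368 m^3/s.

0.3368


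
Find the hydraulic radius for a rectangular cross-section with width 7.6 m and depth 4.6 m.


For a rectangular section:
Flow area A = b * y = 7.6 * 4.6 = 34.96 m^2.
Wetted perimeter P = b + 2y = 7.6 + 2*4.6 = 16.8 m.
Hydraulic radius R = A/P = 34.96 / 16.8 = 2.081 m.

2.081


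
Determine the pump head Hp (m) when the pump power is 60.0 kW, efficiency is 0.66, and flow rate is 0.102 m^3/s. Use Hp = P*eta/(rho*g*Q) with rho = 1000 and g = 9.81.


Pump head formula: Hp = P * eta / (rho * g * Q).
Numerator: P * eta = 60.0 * 1000 * 0.66 = 39600.0 W.
Denominator: rho * g * Q = 1000 * 9.81 * 0.102 = 1000.62.
Hp = 39600.0 / 1000.62 = 39.58 m.

39.58


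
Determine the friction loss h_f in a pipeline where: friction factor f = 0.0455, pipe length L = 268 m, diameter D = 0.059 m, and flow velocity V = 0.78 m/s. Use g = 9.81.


Darcy-Weisbach equation: h_f = f * (L/D) * V^2/(2g).
f * L/D = 0.0455 * 268/0.059 = 206.678.
V^2/(2g) = 0.78^2 / (2*9.81) = 0.6084 / 19.62 = 0.031 m.
h_f = 206.678 * 0.031 = 6.409 m.

6.409


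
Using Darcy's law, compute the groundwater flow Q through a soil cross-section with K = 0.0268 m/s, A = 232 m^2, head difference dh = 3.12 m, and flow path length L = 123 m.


Darcy's law: Q = K * A * i, where i = dh/L.
Hydraulic gradient i = 3.12 / 123 = 0.025366.
Q = 0.0268 * 232 * 0.025366
  = 0.1577 m^3/s.

0.1577


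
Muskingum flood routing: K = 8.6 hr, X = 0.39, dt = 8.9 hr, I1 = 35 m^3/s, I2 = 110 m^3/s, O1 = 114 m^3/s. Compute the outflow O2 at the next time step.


Muskingum coefficients:
denom = 2*K*(1-X) + dt = 2*8.6*(1-0.39) + 8.9 = 19.392.
C0 = (dt - 2*K*X)/denom = (8.9 - 2*8.6*0.39)/19.392 = 0.113.
C1 = (dt + 2*K*X)/denom = (8.9 + 2*8.6*0.39)/19.392 = 0.8049.
C2 = (2*K*(1-X) - dt)/denom = 0.0821.
O2 = C0*I2 + C1*I1 + C2*O1
   = 0.113*110 + 0.8049*35 + 0.0821*114
   = 49.96 m^3/s.

49.96


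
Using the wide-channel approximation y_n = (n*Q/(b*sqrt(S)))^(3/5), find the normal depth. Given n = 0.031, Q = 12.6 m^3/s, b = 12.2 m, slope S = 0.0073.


We use the wide-channel approximation y_n = (n*Q/(b*sqrt(S)))^(3/5).
sqrt(S) = sqrt(0.0073) = 0.08544.
Numerator: n*Q = 0.031 * 12.6 = 0.3906.
Denominator: b*sqrt(S) = 12.2 * 0.08544 = 1.042368.
arg = 0.3747.
y_n = 0.3747^(3/5) = 0.5549 m.

0.5549


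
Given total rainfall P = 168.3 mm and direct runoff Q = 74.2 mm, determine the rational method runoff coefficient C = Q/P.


The runoff coefficient C = runoff depth / rainfall depth.
C = 74.2 / 168.3
  = 0.4409.

0.4409


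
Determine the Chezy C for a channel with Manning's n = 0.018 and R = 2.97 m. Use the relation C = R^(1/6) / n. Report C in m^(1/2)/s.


The Chezy coefficient relates to Manning's n through C = R^(1/6) / n.
R^(1/6) = 2.97^(1/6) = 1.198927.
C = 1.198927 / 0.018 = 66.61 m^(1/2)/s.

66.61


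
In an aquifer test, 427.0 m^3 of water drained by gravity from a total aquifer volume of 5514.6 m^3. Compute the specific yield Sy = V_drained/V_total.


Specific yield Sy = Volume drained / Total volume.
Sy = 427.0 / 5514.6
   = 0.0774.

0.0774


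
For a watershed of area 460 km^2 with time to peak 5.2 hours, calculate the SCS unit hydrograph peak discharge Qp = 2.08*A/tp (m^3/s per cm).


SCS formula: Qp = 2.08 * A / tp.
Qp = 2.08 * 460 / 5.2
   = 956.8 / 5.2
   = 184.0 m^3/s per cm.

184.0


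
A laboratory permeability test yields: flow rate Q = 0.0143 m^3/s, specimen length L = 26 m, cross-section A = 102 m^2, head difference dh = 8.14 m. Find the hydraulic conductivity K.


From K = Q*L / (A*dh):
Numerator: Q*L = 0.0143 * 26 = 0.3718.
Denominator: A*dh = 102 * 8.14 = 830.28.
K = 0.3718 / 830.28 = 0.000448 m/s.

0.000448


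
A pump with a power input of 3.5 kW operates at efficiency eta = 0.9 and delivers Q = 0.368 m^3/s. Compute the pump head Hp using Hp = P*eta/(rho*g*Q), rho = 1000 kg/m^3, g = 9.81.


Pump head formula: Hp = P * eta / (rho * g * Q).
Numerator: P * eta = 3.5 * 1000 * 0.9 = 3150.0 W.
Denominator: rho * g * Q = 1000 * 9.81 * 0.368 = 3610.08.
Hp = 3150.0 / 3610.08 = 0.87 m.

0.87


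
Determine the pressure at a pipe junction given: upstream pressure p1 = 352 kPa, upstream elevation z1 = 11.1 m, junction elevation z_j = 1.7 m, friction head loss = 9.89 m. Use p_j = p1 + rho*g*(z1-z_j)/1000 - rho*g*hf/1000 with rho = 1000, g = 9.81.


Junction pressure: p_j = p1 + rho*g*(z1 - z_j)/1000 - rho*g*hf/1000.
Elevation term = 1000*9.81*(11.1 - 1.7)/1000 = 92.214 kPa.
Friction term = 1000*9.81*9.89/1000 = 97.021 kPa.
p_j = 352 + 92.214 - 97.021 = 347.19 kPa.

347.19
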